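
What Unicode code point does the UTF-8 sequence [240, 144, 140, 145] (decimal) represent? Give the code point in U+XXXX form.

Leading byte 0xF0 = 11110000 matches 11110xxx → 4-byte sequence.
Byte 1: 0xF0 = 11110000, payload 000 (3 bits).
Byte 2: 0x90 = 10010000 (10xxxxxx ✓), payload 010000.
Byte 3: 0x8C = 10001100 (10xxxxxx ✓), payload 001100.
Byte 4: 0x91 = 10010001 (10xxxxxx ✓), payload 010001.
Concatenate: 000010000001100010001 = 0x10311 (21 bits → U+10311).

U+10311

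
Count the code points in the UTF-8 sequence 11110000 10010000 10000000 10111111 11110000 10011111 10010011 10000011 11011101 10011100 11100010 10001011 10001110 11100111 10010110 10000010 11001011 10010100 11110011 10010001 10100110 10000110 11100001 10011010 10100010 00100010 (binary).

9

Byte at offset 0: 0xF0 = 11110000 → 4-byte char (#1). Advance 4.
Byte at offset 4: 0xF0 = 11110000 → 4-byte char (#2). Advance 4.
Byte at offset 8: 0xDD = 11011101 → 2-byte char (#3). Advance 2.
Byte at offset 10: 0xE2 = 11100010 → 3-byte char (#4). Advance 3.
Byte at offset 13: 0xE7 = 11100111 → 3-byte char (#5). Advance 3.
Byte at offset 16: 0xCB = 11001011 → 2-byte char (#6). Advance 2.
Byte at offset 18: 0xF3 = 11110011 → 4-byte char (#7). Advance 4.
Byte at offset 22: 0xE1 = 11100001 → 3-byte char (#8). Advance 3.
Byte at offset 25: 0x22 = 00100010 → 1-byte char (#9). Advance 1.
Reached end at offset 26 after 9 code points.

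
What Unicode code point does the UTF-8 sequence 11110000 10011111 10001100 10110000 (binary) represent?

Leading byte 0xF0 = 11110000 matches 11110xxx → 4-byte sequence.
Byte 1: 0xF0 = 11110000, payload 000 (3 bits).
Byte 2: 0x9F = 10011111 (10xxxxxx ✓), payload 011111.
Byte 3: 0x8C = 10001100 (10xxxxxx ✓), payload 001100.
Byte 4: 0xB0 = 10110000 (10xxxxxx ✓), payload 110000.
Concatenate: 000011111001100110000 = 0x1F330 (21 bits → U+1F330).

U+1F330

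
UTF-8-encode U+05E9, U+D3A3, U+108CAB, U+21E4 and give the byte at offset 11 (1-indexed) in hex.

0x87

1-indexed offset 11 is 0-indexed offset 10.
U+05E9 → 2-byte form D7 A9 at offsets 0–1.
U+D3A3 → 3-byte form ED 8E A3 at offsets 2–4.
U+108CAB → 4-byte form F4 88 B2 AB at offsets 5–8.
U+21E4 → 3-byte form E2 87 A4 at offsets 9–11.
Offset 10 falls in char 4's range; it's byte 2 of E2 87 A4 = 0x87.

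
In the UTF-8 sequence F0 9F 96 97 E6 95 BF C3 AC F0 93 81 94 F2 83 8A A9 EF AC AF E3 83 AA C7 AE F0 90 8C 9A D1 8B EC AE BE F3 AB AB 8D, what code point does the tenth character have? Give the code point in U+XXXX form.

Offset 0: leading byte 0xF0 = 11110000 → 4-byte char #1 = F0 9F 96 97.
Offset 4: leading byte 0xE6 = 11100110 → 3-byte char #2 = E6 95 BF.
Offset 7: leading byte 0xC3 = 11000011 → 2-byte char #3 = C3 AC.
Offset 9: leading byte 0xF0 = 11110000 → 4-byte char #4 = F0 93 81 94.
Offset 13: leading byte 0xF2 = 11110010 → 4-byte char #5 = F2 83 8A A9.
Offset 17: leading byte 0xEF = 11101111 → 3-byte char #6 = EF AC AF.
Offset 20: leading byte 0xE3 = 11100011 → 3-byte char #7 = E3 83 AA.
Offset 23: leading byte 0xC7 = 11000111 → 2-byte char #8 = C7 AE.
Offset 25: leading byte 0xF0 = 11110000 → 4-byte char #9 = F0 90 8C 9A.
Offset 29: leading byte 0xD1 = 11010001 → 2-byte char #10 = D1 8B.
Leading byte 0xD1 = 11010001 matches 110xxxxx → 2-byte sequence.
Byte 1: 0xD1 = 11010001, payload 10001 (5 bits).
Byte 2: 0x8B = 10001011 (10xxxxxx ✓), payload 001011.
Concatenate: 10001001011 = 0x44B (11 bits → U+044B).

U+044B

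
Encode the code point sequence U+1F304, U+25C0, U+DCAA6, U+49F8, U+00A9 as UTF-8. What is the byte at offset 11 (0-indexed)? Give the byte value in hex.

U+1F304 → 4-byte form F0 9F 8C 84 at offsets 0–3.
U+25C0 → 3-byte form E2 97 80 at offsets 4–6.
U+DCAA6 → 4-byte form F3 9C AA A6 at offsets 7–10.
U+49F8 → 3-byte form E4 A7 B8 at offsets 11–13.
Offset 11 falls in char 4's range; it's byte 1 of E4 A7 B8 = 0xE4.

0xE4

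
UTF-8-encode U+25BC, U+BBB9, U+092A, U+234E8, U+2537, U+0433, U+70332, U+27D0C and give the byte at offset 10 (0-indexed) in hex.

0xA3

U+25BC → 3-byte form E2 96 BC at offsets 0–2.
U+BBB9 → 3-byte form EB AE B9 at offsets 3–5.
U+092A → 3-byte form E0 A4 AA at offsets 6–8.
U+234E8 → 4-byte form F0 A3 93 A8 at offsets 9–12.
Offset 10 falls in char 4's range; it's byte 2 of F0 A3 93 A8 = 0xA3.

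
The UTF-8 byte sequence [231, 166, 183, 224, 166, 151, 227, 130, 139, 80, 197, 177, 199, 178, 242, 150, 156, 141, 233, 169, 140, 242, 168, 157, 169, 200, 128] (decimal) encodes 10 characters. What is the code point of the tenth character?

Offset 0: leading byte 0xE7 = 11100111 → 3-byte char #1 = E7 A6 B7.
Offset 3: leading byte 0xE0 = 11100000 → 3-byte char #2 = E0 A6 97.
Offset 6: leading byte 0xE3 = 11100011 → 3-byte char #3 = E3 82 8B.
Offset 9: leading byte 0x50 = 01010000 → 1-byte char #4 = 50.
Offset 10: leading byte 0xC5 = 11000101 → 2-byte char #5 = C5 B1.
Offset 12: leading byte 0xC7 = 11000111 → 2-byte char #6 = C7 B2.
Offset 14: leading byte 0xF2 = 11110010 → 4-byte char #7 = F2 96 9C 8D.
Offset 18: leading byte 0xE9 = 11101001 → 3-byte char #8 = E9 A9 8C.
Offset 21: leading byte 0xF2 = 11110010 → 4-byte char #9 = F2 A8 9D A9.
Offset 25: leading byte 0xC8 = 11001000 → 2-byte char #10 = C8 80.
Leading byte 0xC8 = 11001000 matches 110xxxxx → 2-byte sequence.
Byte 1: 0xC8 = 11001000, payload 01000 (5 bits).
Byte 2: 0x80 = 10000000 (10xxxxxx ✓), payload 000000.
Concatenate: 01000000000 = 0x200 (11 bits → U+0200).

U+0200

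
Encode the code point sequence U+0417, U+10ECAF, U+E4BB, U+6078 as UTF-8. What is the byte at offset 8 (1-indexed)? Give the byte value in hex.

1-indexed offset 8 is 0-indexed offset 7.
U+0417 → 2-byte form D0 97 at offsets 0–1.
U+10ECAF → 4-byte form F4 8E B2 AF at offsets 2–5.
U+E4BB → 3-byte form EE 92 BB at offsets 6–8.
Offset 7 falls in char 3's range; it's byte 2 of EE 92 BB = 0x92.

0x92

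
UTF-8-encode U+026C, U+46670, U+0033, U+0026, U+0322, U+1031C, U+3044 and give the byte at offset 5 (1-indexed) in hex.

0x99

1-indexed offset 5 is 0-indexed offset 4.
U+026C → 2-byte form C9 AC at offsets 0–1.
U+46670 → 4-byte form F1 86 99 B0 at offsets 2–5.
Offset 4 falls in char 2's range; it's byte 3 of F1 86 99 B0 = 0x99.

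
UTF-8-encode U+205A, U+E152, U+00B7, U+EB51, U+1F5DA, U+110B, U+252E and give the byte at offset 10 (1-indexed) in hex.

1-indexed offset 10 is 0-indexed offset 9.
U+205A → 3-byte form E2 81 9A at offsets 0–2.
U+E152 → 3-byte form EE 85 92 at offsets 3–5.
U+00B7 → 2-byte form C2 B7 at offsets 6–7.
U+EB51 → 3-byte form EE AD 91 at offsets 8–10.
Offset 9 falls in char 4's range; it's byte 2 of EE AD 91 = 0xAD.

0xAD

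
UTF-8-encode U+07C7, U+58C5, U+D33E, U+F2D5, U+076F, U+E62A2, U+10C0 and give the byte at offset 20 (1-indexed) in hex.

0x80

1-indexed offset 20 is 0-indexed offset 19.
U+07C7 → 2-byte form DF 87 at offsets 0–1.
U+58C5 → 3-byte form E5 A3 85 at offsets 2–4.
U+D33E → 3-byte form ED 8C BE at offsets 5–7.
U+F2D5 → 3-byte form EF 8B 95 at offsets 8–10.
U+076F → 2-byte form DD AF at offsets 11–12.
U+E62A2 → 4-byte form F3 A6 8A A2 at offsets 13–16.
U+10C0 → 3-byte form E1 83 80 at offsets 17–19.
Offset 19 falls in char 7's range; it's byte 3 of E1 83 80 = 0x80.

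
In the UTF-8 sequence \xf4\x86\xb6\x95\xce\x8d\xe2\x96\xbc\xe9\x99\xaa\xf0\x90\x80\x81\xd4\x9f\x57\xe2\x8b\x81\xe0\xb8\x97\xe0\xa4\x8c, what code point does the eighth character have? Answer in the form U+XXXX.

Offset 0: leading byte 0xF4 = 11110100 → 4-byte char #1 = F4 86 B6 95.
Offset 4: leading byte 0xCE = 11001110 → 2-byte char #2 = CE 8D.
Offset 6: leading byte 0xE2 = 11100010 → 3-byte char #3 = E2 96 BC.
Offset 9: leading byte 0xE9 = 11101001 → 3-byte char #4 = E9 99 AA.
Offset 12: leading byte 0xF0 = 11110000 → 4-byte char #5 = F0 90 80 81.
Offset 16: leading byte 0xD4 = 11010100 → 2-byte char #6 = D4 9F.
Offset 18: leading byte 0x57 = 01010111 → 1-byte char #7 = 57.
Offset 19: leading byte 0xE2 = 11100010 → 3-byte char #8 = E2 8B 81.
Leading byte 0xE2 = 11100010 matches 1110xxxx → 3-byte sequence.
Byte 1: 0xE2 = 11100010, payload 0010 (4 bits).
Byte 2: 0x8B = 10001011 (10xxxxxx ✓), payload 001011.
Byte 3: 0x81 = 10000001 (10xxxxxx ✓), payload 000001.
Concatenate: 0010001011000001 = 0x22C1 (16 bits → U+22C1).

U+22C1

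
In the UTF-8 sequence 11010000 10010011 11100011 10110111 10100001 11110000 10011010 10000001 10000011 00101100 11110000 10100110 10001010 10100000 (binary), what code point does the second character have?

Offset 0: leading byte 0xD0 = 11010000 → 2-byte char #1 = D0 93.
Offset 2: leading byte 0xE3 = 11100011 → 3-byte char #2 = E3 B7 A1.
Leading byte 0xE3 = 11100011 matches 1110xxxx → 3-byte sequence.
Byte 1: 0xE3 = 11100011, payload 0011 (4 bits).
Byte 2: 0xB7 = 10110111 (10xxxxxx ✓), payload 110111.
Byte 3: 0xA1 = 10100001 (10xxxxxx ✓), payload 100001.
Concatenate: 0011110111100001 = 0x3DE1 (16 bits → U+3DE1).

U+3DE1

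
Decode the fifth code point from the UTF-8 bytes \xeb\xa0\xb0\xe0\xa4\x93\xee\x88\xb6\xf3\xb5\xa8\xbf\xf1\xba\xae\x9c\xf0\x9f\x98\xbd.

U+7AB9C

Offset 0: leading byte 0xEB = 11101011 → 3-byte char #1 = EB A0 B0.
Offset 3: leading byte 0xE0 = 11100000 → 3-byte char #2 = E0 A4 93.
Offset 6: leading byte 0xEE = 11101110 → 3-byte char #3 = EE 88 B6.
Offset 9: leading byte 0xF3 = 11110011 → 4-byte char #4 = F3 B5 A8 BF.
Offset 13: leading byte 0xF1 = 11110001 → 4-byte char #5 = F1 BA AE 9C.
Leading byte 0xF1 = 11110001 matches 11110xxx → 4-byte sequence.
Byte 1: 0xF1 = 11110001, payload 001 (3 bits).
Byte 2: 0xBA = 10111010 (10xxxxxx ✓), payload 111010.
Byte 3: 0xAE = 10101110 (10xxxxxx ✓), payload 101110.
Byte 4: 0x9C = 10011100 (10xxxxxx ✓), payload 011100.
Concatenate: 001111010101110011100 = 0x7AB9C (21 bits → U+7AB9C).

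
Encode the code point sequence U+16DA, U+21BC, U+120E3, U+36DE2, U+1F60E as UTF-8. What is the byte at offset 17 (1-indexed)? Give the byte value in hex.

1-indexed offset 17 is 0-indexed offset 16.
U+16DA → 3-byte form E1 9B 9A at offsets 0–2.
U+21BC → 3-byte form E2 86 BC at offsets 3–5.
U+120E3 → 4-byte form F0 92 83 A3 at offsets 6–9.
U+36DE2 → 4-byte form F0 B6 B7 A2 at offsets 10–13.
U+1F60E → 4-byte form F0 9F 98 8E at offsets 14–17.
Offset 16 falls in char 5's range; it's byte 3 of F0 9F 98 8E = 0x98.

0x98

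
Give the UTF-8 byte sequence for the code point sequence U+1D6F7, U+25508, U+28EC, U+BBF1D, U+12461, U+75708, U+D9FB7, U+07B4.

F0 9D 9B B7 F0 A5 94 88 E2 A3 AC F2 BB BC 9D F0 92 91 A1 F1 B5 9C 88 F3 99 BE B7 DE B4

U+1D6F7: 4-byte form → F0 9D 9B B7.
U+25508: 4-byte form → F0 A5 94 88.
U+28EC: 3-byte form → E2 A3 AC.
U+BBF1D: 4-byte form → F2 BB BC 9D.
U+12461: 4-byte form → F0 92 91 A1.
U+75708: 4-byte form → F1 B5 9C 88.
U+D9FB7: 4-byte form → F3 99 BE B7.
U+07B4: 2-byte form → DE B4.
Concatenated (29 bytes): F0 9D 9B B7 F0 A5 94 88 E2 A3 AC F2 BB BC 9D F0 92 91 A1 F1 B5 9C 88 F3 99 BE B7 DE B4.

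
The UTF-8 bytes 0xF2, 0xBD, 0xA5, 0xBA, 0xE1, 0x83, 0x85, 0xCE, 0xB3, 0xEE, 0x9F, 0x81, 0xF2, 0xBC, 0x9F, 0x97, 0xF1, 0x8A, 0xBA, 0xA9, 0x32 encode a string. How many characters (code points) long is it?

Byte at offset 0: 0xF2 = 11110010 → 4-byte char (#1). Advance 4.
Byte at offset 4: 0xE1 = 11100001 → 3-byte char (#2). Advance 3.
Byte at offset 7: 0xCE = 11001110 → 2-byte char (#3). Advance 2.
Byte at offset 9: 0xEE = 11101110 → 3-byte char (#4). Advance 3.
Byte at offset 12: 0xF2 = 11110010 → 4-byte char (#5). Advance 4.
Byte at offset 16: 0xF1 = 11110001 → 4-byte char (#6). Advance 4.
Byte at offset 20: 0x32 = 00110010 → 1-byte char (#7). Advance 1.
Reached end at offset 21 after 7 code points.

7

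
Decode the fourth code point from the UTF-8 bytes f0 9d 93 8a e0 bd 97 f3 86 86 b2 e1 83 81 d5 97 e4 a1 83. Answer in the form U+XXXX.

Offset 0: leading byte 0xF0 = 11110000 → 4-byte char #1 = F0 9D 93 8A.
Offset 4: leading byte 0xE0 = 11100000 → 3-byte char #2 = E0 BD 97.
Offset 7: leading byte 0xF3 = 11110011 → 4-byte char #3 = F3 86 86 B2.
Offset 11: leading byte 0xE1 = 11100001 → 3-byte char #4 = E1 83 81.
Leading byte 0xE1 = 11100001 matches 1110xxxx → 3-byte sequence.
Byte 1: 0xE1 = 11100001, payload 0001 (4 bits).
Byte 2: 0x83 = 10000011 (10xxxxxx ✓), payload 000011.
Byte 3: 0x81 = 10000001 (10xxxxxx ✓), payload 000001.
Concatenate: 0001000011000001 = 0x10C1 (16 bits → U+10C1).

U+10C1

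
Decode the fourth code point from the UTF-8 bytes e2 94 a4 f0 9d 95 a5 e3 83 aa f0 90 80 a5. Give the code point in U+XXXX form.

Offset 0: leading byte 0xE2 = 11100010 → 3-byte char #1 = E2 94 A4.
Offset 3: leading byte 0xF0 = 11110000 → 4-byte char #2 = F0 9D 95 A5.
Offset 7: leading byte 0xE3 = 11100011 → 3-byte char #3 = E3 83 AA.
Offset 10: leading byte 0xF0 = 11110000 → 4-byte char #4 = F0 90 80 A5.
Leading byte 0xF0 = 11110000 matches 11110xxx → 4-byte sequence.
Byte 1: 0xF0 = 11110000, payload 000 (3 bits).
Byte 2: 0x90 = 10010000 (10xxxxxx ✓), payload 010000.
Byte 3: 0x80 = 10000000 (10xxxxxx ✓), payload 000000.
Byte 4: 0xA5 = 10100101 (10xxxxxx ✓), payload 100101.
Concatenate: 000010000000000100101 = 0x10025 (21 bits → U+10025).

U+10025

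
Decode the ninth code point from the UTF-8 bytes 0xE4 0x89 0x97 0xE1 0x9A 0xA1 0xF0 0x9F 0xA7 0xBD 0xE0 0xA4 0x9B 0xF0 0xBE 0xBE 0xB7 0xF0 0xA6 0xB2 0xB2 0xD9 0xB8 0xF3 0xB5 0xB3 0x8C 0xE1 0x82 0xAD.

Offset 0: leading byte 0xE4 = 11100100 → 3-byte char #1 = E4 89 97.
Offset 3: leading byte 0xE1 = 11100001 → 3-byte char #2 = E1 9A A1.
Offset 6: leading byte 0xF0 = 11110000 → 4-byte char #3 = F0 9F A7 BD.
Offset 10: leading byte 0xE0 = 11100000 → 3-byte char #4 = E0 A4 9B.
Offset 13: leading byte 0xF0 = 11110000 → 4-byte char #5 = F0 BE BE B7.
Offset 17: leading byte 0xF0 = 11110000 → 4-byte char #6 = F0 A6 B2 B2.
Offset 21: leading byte 0xD9 = 11011001 → 2-byte char #7 = D9 B8.
Offset 23: leading byte 0xF3 = 11110011 → 4-byte char #8 = F3 B5 B3 8C.
Offset 27: leading byte 0xE1 = 11100001 → 3-byte char #9 = E1 82 AD.
Leading byte 0xE1 = 11100001 matches 1110xxxx → 3-byte sequence.
Byte 1: 0xE1 = 11100001, payload 0001 (4 bits).
Byte 2: 0x82 = 10000010 (10xxxxxx ✓), payload 000010.
Byte 3: 0xAD = 10101101 (10xxxxxx ✓), payload 101101.
Concatenate: 0001000010101101 = 0x10AD (16 bits → U+10AD).

U+10AD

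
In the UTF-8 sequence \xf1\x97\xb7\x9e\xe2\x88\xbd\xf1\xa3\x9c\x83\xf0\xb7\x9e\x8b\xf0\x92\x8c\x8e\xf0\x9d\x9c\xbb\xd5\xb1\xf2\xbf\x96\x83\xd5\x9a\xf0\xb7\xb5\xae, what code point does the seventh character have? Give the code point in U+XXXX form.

U+0571

Offset 0: leading byte 0xF1 = 11110001 → 4-byte char #1 = F1 97 B7 9E.
Offset 4: leading byte 0xE2 = 11100010 → 3-byte char #2 = E2 88 BD.
Offset 7: leading byte 0xF1 = 11110001 → 4-byte char #3 = F1 A3 9C 83.
Offset 11: leading byte 0xF0 = 11110000 → 4-byte char #4 = F0 B7 9E 8B.
Offset 15: leading byte 0xF0 = 11110000 → 4-byte char #5 = F0 92 8C 8E.
Offset 19: leading byte 0xF0 = 11110000 → 4-byte char #6 = F0 9D 9C BB.
Offset 23: leading byte 0xD5 = 11010101 → 2-byte char #7 = D5 B1.
Leading byte 0xD5 = 11010101 matches 110xxxxx → 2-byte sequence.
Byte 1: 0xD5 = 11010101, payload 10101 (5 bits).
Byte 2: 0xB1 = 10110001 (10xxxxxx ✓), payload 110001.
Concatenate: 10101110001 = 0x571 (11 bits → U+0571).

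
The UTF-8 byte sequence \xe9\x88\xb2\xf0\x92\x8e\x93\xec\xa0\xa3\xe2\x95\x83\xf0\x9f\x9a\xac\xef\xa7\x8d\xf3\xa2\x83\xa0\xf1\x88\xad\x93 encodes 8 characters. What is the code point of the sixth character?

Offset 0: leading byte 0xE9 = 11101001 → 3-byte char #1 = E9 88 B2.
Offset 3: leading byte 0xF0 = 11110000 → 4-byte char #2 = F0 92 8E 93.
Offset 7: leading byte 0xEC = 11101100 → 3-byte char #3 = EC A0 A3.
Offset 10: leading byte 0xE2 = 11100010 → 3-byte char #4 = E2 95 83.
Offset 13: leading byte 0xF0 = 11110000 → 4-byte char #5 = F0 9F 9A AC.
Offset 17: leading byte 0xEF = 11101111 → 3-byte char #6 = EF A7 8D.
Leading byte 0xEF = 11101111 matches 1110xxxx → 3-byte sequence.
Byte 1: 0xEF = 11101111, payload 1111 (4 bits).
Byte 2: 0xA7 = 10100111 (10xxxxxx ✓), payload 100111.
Byte 3: 0x8D = 10001101 (10xxxxxx ✓), payload 001101.
Concatenate: 1111100111001101 = 0xF9CD (16 bits → U+F9CD).

U+F9CD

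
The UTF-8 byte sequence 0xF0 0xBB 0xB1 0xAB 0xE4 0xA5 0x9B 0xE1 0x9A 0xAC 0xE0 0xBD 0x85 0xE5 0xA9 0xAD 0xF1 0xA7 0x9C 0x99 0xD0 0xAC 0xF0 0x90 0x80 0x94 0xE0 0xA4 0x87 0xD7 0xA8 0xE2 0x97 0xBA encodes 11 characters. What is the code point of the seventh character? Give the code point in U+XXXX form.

U+042C

Offset 0: leading byte 0xF0 = 11110000 → 4-byte char #1 = F0 BB B1 AB.
Offset 4: leading byte 0xE4 = 11100100 → 3-byte char #2 = E4 A5 9B.
Offset 7: leading byte 0xE1 = 11100001 → 3-byte char #3 = E1 9A AC.
Offset 10: leading byte 0xE0 = 11100000 → 3-byte char #4 = E0 BD 85.
Offset 13: leading byte 0xE5 = 11100101 → 3-byte char #5 = E5 A9 AD.
Offset 16: leading byte 0xF1 = 11110001 → 4-byte char #6 = F1 A7 9C 99.
Offset 20: leading byte 0xD0 = 11010000 → 2-byte char #7 = D0 AC.
Leading byte 0xD0 = 11010000 matches 110xxxxx → 2-byte sequence.
Byte 1: 0xD0 = 11010000, payload 10000 (5 bits).
Byte 2: 0xAC = 10101100 (10xxxxxx ✓), payload 101100.
Concatenate: 10000101100 = 0x42C (11 bits → U+042C).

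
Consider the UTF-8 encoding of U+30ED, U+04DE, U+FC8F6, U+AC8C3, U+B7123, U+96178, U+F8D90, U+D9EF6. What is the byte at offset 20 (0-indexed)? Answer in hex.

0xB8

U+30ED → 3-byte form E3 83 AD at offsets 0–2.
U+04DE → 2-byte form D3 9E at offsets 3–4.
U+FC8F6 → 4-byte form F3 BC A3 B6 at offsets 5–8.
U+AC8C3 → 4-byte form F2 AC A3 83 at offsets 9–12.
U+B7123 → 4-byte form F2 B7 84 A3 at offsets 13–16.
U+96178 → 4-byte form F2 96 85 B8 at offsets 17–20.
Offset 20 falls in char 6's range; it's byte 4 of F2 96 85 B8 = 0xB8.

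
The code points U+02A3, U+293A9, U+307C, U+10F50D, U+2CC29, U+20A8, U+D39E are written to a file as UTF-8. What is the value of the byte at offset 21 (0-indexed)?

U+02A3 → 2-byte form CA A3 at offsets 0–1.
U+293A9 → 4-byte form F0 A9 8E A9 at offsets 2–5.
U+307C → 3-byte form E3 81 BC at offsets 6–8.
U+10F50D → 4-byte form F4 8F 94 8D at offsets 9–12.
U+2CC29 → 4-byte form F0 AC B0 A9 at offsets 13–16.
U+20A8 → 3-byte form E2 82 A8 at offsets 17–19.
U+D39E → 3-byte form ED 8E 9E at offsets 20–22.
Offset 21 falls in char 7's range; it's byte 2 of ED 8E 9E = 0x8E.

0x8E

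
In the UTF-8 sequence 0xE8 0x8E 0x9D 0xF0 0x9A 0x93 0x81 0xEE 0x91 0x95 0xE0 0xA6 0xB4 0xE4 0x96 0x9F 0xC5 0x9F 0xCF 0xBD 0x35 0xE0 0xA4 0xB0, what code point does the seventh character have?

Offset 0: leading byte 0xE8 = 11101000 → 3-byte char #1 = E8 8E 9D.
Offset 3: leading byte 0xF0 = 11110000 → 4-byte char #2 = F0 9A 93 81.
Offset 7: leading byte 0xEE = 11101110 → 3-byte char #3 = EE 91 95.
Offset 10: leading byte 0xE0 = 11100000 → 3-byte char #4 = E0 A6 B4.
Offset 13: leading byte 0xE4 = 11100100 → 3-byte char #5 = E4 96 9F.
Offset 16: leading byte 0xC5 = 11000101 → 2-byte char #6 = C5 9F.
Offset 18: leading byte 0xCF = 11001111 → 2-byte char #7 = CF BD.
Leading byte 0xCF = 11001111 matches 110xxxxx → 2-byte sequence.
Byte 1: 0xCF = 11001111, payload 01111 (5 bits).
Byte 2: 0xBD = 10111101 (10xxxxxx ✓), payload 111101.
Concatenate: 01111111101 = 0x3FD (11 bits → U+03FD).

U+03FD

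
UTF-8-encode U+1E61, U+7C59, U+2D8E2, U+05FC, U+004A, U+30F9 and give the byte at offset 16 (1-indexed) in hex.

1-indexed offset 16 is 0-indexed offset 15.
U+1E61 → 3-byte form E1 B9 A1 at offsets 0–2.
U+7C59 → 3-byte form E7 B1 99 at offsets 3–5.
U+2D8E2 → 4-byte form F0 AD A3 A2 at offsets 6–9.
U+05FC → 2-byte form D7 BC at offsets 10–11.
U+004A → 1-byte form 4A at offsets 12–12.
U+30F9 → 3-byte form E3 83 B9 at offsets 13–15.
Offset 15 falls in char 6's range; it's byte 3 of E3 83 B9 = 0xB9.

0xB9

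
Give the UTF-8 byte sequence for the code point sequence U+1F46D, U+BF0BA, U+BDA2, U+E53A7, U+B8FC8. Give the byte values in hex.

U+1F46D: 4-byte form → F0 9F 91 AD.
U+BF0BA: 4-byte form → F2 BF 82 BA.
U+BDA2: 3-byte form → EB B6 A2.
U+E53A7: 4-byte form → F3 A5 8E A7.
U+B8FC8: 4-byte form → F2 B8 BF 88.
Concatenated (19 bytes): F0 9F 91 AD F2 BF 82 BA EB B6 A2 F3 A5 8E A7 F2 B8 BF 88.

F0 9F 91 AD F2 BF 82 BA EB B6 A2 F3 A5 8E A7 F2 B8 BF 88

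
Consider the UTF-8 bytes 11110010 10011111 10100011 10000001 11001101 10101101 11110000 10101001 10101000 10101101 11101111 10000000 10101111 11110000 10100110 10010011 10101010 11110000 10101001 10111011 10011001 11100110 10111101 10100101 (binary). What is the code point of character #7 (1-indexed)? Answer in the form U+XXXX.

Offset 0: leading byte 0xF2 = 11110010 → 4-byte char #1 = F2 9F A3 81.
Offset 4: leading byte 0xCD = 11001101 → 2-byte char #2 = CD AD.
Offset 6: leading byte 0xF0 = 11110000 → 4-byte char #3 = F0 A9 A8 AD.
Offset 10: leading byte 0xEF = 11101111 → 3-byte char #4 = EF 80 AF.
Offset 13: leading byte 0xF0 = 11110000 → 4-byte char #5 = F0 A6 93 AA.
Offset 17: leading byte 0xF0 = 11110000 → 4-byte char #6 = F0 A9 BB 99.
Offset 21: leading byte 0xE6 = 11100110 → 3-byte char #7 = E6 BD A5.
Leading byte 0xE6 = 11100110 matches 1110xxxx → 3-byte sequence.
Byte 1: 0xE6 = 11100110, payload 0110 (4 bits).
Byte 2: 0xBD = 10111101 (10xxxxxx ✓), payload 111101.
Byte 3: 0xA5 = 10100101 (10xxxxxx ✓), payload 100101.
Concatenate: 0110111101100101 = 0x6F65 (16 bits → U+6F65).

U+6F65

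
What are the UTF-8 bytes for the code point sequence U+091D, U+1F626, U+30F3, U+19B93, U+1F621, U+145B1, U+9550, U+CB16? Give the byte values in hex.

E0 A4 9D F0 9F 98 A6 E3 83 B3 F0 99 AE 93 F0 9F 98 A1 F0 94 96 B1 E9 95 90 EC AC 96

U+091D: 3-byte form → E0 A4 9D.
U+1F626: 4-byte form → F0 9F 98 A6.
U+30F3: 3-byte form → E3 83 B3.
U+19B93: 4-byte form → F0 99 AE 93.
U+1F621: 4-byte form → F0 9F 98 A1.
U+145B1: 4-byte form → F0 94 96 B1.
U+9550: 3-byte form → E9 95 90.
U+CB16: 3-byte form → EC AC 96.
Concatenated (28 bytes): E0 A4 9D F0 9F 98 A6 E3 83 B3 F0 99 AE 93 F0 9F 98 A1 F0 94 96 B1 E9 95 90 EC AC 96.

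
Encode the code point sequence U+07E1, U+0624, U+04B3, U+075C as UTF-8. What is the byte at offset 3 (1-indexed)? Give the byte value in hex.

1-indexed offset 3 is 0-indexed offset 2.
U+07E1 → 2-byte form DF A1 at offsets 0–1.
U+0624 → 2-byte form D8 A4 at offsets 2–3.
Offset 2 falls in char 2's range; it's byte 1 of D8 A4 = 0xD8.

0xD8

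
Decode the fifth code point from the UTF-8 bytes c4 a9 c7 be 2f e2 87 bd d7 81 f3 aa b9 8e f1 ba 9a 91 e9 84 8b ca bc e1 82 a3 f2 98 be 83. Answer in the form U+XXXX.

U+05C1

Offset 0: leading byte 0xC4 = 11000100 → 2-byte char #1 = C4 A9.
Offset 2: leading byte 0xC7 = 11000111 → 2-byte char #2 = C7 BE.
Offset 4: leading byte 0x2F = 00101111 → 1-byte char #3 = 2F.
Offset 5: leading byte 0xE2 = 11100010 → 3-byte char #4 = E2 87 BD.
Offset 8: leading byte 0xD7 = 11010111 → 2-byte char #5 = D7 81.
Leading byte 0xD7 = 11010111 matches 110xxxxx → 2-byte sequence.
Byte 1: 0xD7 = 11010111, payload 10111 (5 bits).
Byte 2: 0x81 = 10000001 (10xxxxxx ✓), payload 000001.
Concatenate: 10111000001 = 0x5C1 (11 bits → U+05C1).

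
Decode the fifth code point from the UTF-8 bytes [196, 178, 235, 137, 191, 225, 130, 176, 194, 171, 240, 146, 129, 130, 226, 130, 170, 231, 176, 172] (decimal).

Offset 0: leading byte 0xC4 = 11000100 → 2-byte char #1 = C4 B2.
Offset 2: leading byte 0xEB = 11101011 → 3-byte char #2 = EB 89 BF.
Offset 5: leading byte 0xE1 = 11100001 → 3-byte char #3 = E1 82 B0.
Offset 8: leading byte 0xC2 = 11000010 → 2-byte char #4 = C2 AB.
Offset 10: leading byte 0xF0 = 11110000 → 4-byte char #5 = F0 92 81 82.
Leading byte 0xF0 = 11110000 matches 11110xxx → 4-byte sequence.
Byte 1: 0xF0 = 11110000, payload 000 (3 bits).
Byte 2: 0x92 = 10010010 (10xxxxxx ✓), payload 010010.
Byte 3: 0x81 = 10000001 (10xxxxxx ✓), payload 000001.
Byte 4: 0x82 = 10000010 (10xxxxxx ✓), payload 000010.
Concatenate: 000010010000001000010 = 0x12042 (21 bits → U+12042).

U+12042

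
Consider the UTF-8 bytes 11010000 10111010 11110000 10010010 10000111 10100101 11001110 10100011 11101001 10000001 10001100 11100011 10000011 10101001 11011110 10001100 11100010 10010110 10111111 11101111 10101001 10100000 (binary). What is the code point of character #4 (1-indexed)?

U+904C

Offset 0: leading byte 0xD0 = 11010000 → 2-byte char #1 = D0 BA.
Offset 2: leading byte 0xF0 = 11110000 → 4-byte char #2 = F0 92 87 A5.
Offset 6: leading byte 0xCE = 11001110 → 2-byte char #3 = CE A3.
Offset 8: leading byte 0xE9 = 11101001 → 3-byte char #4 = E9 81 8C.
Leading byte 0xE9 = 11101001 matches 1110xxxx → 3-byte sequence.
Byte 1: 0xE9 = 11101001, payload 1001 (4 bits).
Byte 2: 0x81 = 10000001 (10xxxxxx ✓), payload 000001.
Byte 3: 0x8C = 10001100 (10xxxxxx ✓), payload 001100.
Concatenate: 1001000001001100 = 0x904C (16 bits → U+904C).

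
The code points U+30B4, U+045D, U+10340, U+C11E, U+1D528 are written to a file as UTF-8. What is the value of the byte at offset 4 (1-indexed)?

0xD1

1-indexed offset 4 is 0-indexed offset 3.
U+30B4 → 3-byte form E3 82 B4 at offsets 0–2.
U+045D → 2-byte form D1 9D at offsets 3–4.
Offset 3 falls in char 2's range; it's byte 1 of D1 9D = 0xD1.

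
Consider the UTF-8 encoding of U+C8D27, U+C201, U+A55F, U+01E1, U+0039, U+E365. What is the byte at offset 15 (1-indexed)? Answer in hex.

1-indexed offset 15 is 0-indexed offset 14.
U+C8D27 → 4-byte form F3 88 B4 A7 at offsets 0–3.
U+C201 → 3-byte form EC 88 81 at offsets 4–6.
U+A55F → 3-byte form EA 95 9F at offsets 7–9.
U+01E1 → 2-byte form C7 A1 at offsets 10–11.
U+0039 → 1-byte form 39 at offsets 12–12.
U+E365 → 3-byte form EE 8D A5 at offsets 13–15.
Offset 14 falls in char 6's range; it's byte 2 of EE 8D A5 = 0x8D.

0x8D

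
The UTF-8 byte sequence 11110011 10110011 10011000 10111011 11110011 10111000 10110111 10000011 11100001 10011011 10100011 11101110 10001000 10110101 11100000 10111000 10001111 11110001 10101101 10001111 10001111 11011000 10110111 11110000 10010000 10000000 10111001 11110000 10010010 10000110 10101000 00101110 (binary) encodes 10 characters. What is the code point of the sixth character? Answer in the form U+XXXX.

U+6D3CF

Offset 0: leading byte 0xF3 = 11110011 → 4-byte char #1 = F3 B3 98 BB.
Offset 4: leading byte 0xF3 = 11110011 → 4-byte char #2 = F3 B8 B7 83.
Offset 8: leading byte 0xE1 = 11100001 → 3-byte char #3 = E1 9B A3.
Offset 11: leading byte 0xEE = 11101110 → 3-byte char #4 = EE 88 B5.
Offset 14: leading byte 0xE0 = 11100000 → 3-byte char #5 = E0 B8 8F.
Offset 17: leading byte 0xF1 = 11110001 → 4-byte char #6 = F1 AD 8F 8F.
Leading byte 0xF1 = 11110001 matches 11110xxx → 4-byte sequence.
Byte 1: 0xF1 = 11110001, payload 001 (3 bits).
Byte 2: 0xAD = 10101101 (10xxxxxx ✓), payload 101101.
Byte 3: 0x8F = 10001111 (10xxxxxx ✓), payload 001111.
Byte 4: 0x8F = 10001111 (10xxxxxx ✓), payload 001111.
Concatenate: 001101101001111001111 = 0x6D3CF (21 bits → U+6D3CF).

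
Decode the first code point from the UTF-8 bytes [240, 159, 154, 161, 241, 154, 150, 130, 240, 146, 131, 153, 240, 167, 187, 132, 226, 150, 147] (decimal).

U+1F6A1

Offset 0: leading byte 0xF0 = 11110000 → 4-byte char #1 = F0 9F 9A A1.
Leading byte 0xF0 = 11110000 matches 11110xxx → 4-byte sequence.
Byte 1: 0xF0 = 11110000, payload 000 (3 bits).
Byte 2: 0x9F = 10011111 (10xxxxxx ✓), payload 011111.
Byte 3: 0x9A = 10011010 (10xxxxxx ✓), payload 011010.
Byte 4: 0xA1 = 10100001 (10xxxxxx ✓), payload 100001.
Concatenate: 000011111011010100001 = 0x1F6A1 (21 bits → U+1F6A1).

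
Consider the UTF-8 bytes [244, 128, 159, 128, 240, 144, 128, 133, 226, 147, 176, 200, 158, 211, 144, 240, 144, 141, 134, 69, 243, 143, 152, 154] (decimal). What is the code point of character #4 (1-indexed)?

U+021E

Offset 0: leading byte 0xF4 = 11110100 → 4-byte char #1 = F4 80 9F 80.
Offset 4: leading byte 0xF0 = 11110000 → 4-byte char #2 = F0 90 80 85.
Offset 8: leading byte 0xE2 = 11100010 → 3-byte char #3 = E2 93 B0.
Offset 11: leading byte 0xC8 = 11001000 → 2-byte char #4 = C8 9E.
Leading byte 0xC8 = 11001000 matches 110xxxxx → 2-byte sequence.
Byte 1: 0xC8 = 11001000, payload 01000 (5 bits).
Byte 2: 0x9E = 10011110 (10xxxxxx ✓), payload 011110.
Concatenate: 01000011110 = 0x21E (11 bits → U+021E).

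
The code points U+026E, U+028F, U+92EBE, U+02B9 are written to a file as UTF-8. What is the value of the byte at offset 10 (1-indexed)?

0xB9

1-indexed offset 10 is 0-indexed offset 9.
U+026E → 2-byte form C9 AE at offsets 0–1.
U+028F → 2-byte form CA 8F at offsets 2–3.
U+92EBE → 4-byte form F2 92 BA BE at offsets 4–7.
U+02B9 → 2-byte form CA B9 at offsets 8–9.
Offset 9 falls in char 4's range; it's byte 2 of CA B9 = 0xB9.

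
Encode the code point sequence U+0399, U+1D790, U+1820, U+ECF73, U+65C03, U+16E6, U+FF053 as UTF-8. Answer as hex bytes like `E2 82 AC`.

CE 99 F0 9D 9E 90 E1 A0 A0 F3 AC BD B3 F1 A5 B0 83 E1 9B A6 F3 BF 81 93

U+0399: 2-byte form → CE 99.
U+1D790: 4-byte form → F0 9D 9E 90.
U+1820: 3-byte form → E1 A0 A0.
U+ECF73: 4-byte form → F3 AC BD B3.
U+65C03: 4-byte form → F1 A5 B0 83.
U+16E6: 3-byte form → E1 9B A6.
U+FF053: 4-byte form → F3 BF 81 93.
Concatenated (24 bytes): CE 99 F0 9D 9E 90 E1 A0 A0 F3 AC BD B3 F1 A5 B0 83 E1 9B A6 F3 BF 81 93.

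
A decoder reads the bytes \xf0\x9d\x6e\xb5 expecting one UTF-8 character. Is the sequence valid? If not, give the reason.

invalid (non-continuation byte where continuation expected)

Leading byte 0xF0 = 11110000 → 4-byte form.
Byte 3 is 0x6E = 01101110, which is not 10xxxxxx — expected a continuation byte.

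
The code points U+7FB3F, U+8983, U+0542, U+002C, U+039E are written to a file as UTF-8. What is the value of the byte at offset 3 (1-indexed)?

1-indexed offset 3 is 0-indexed offset 2.
U+7FB3F → 4-byte form F1 BF AC BF at offsets 0–3.
Offset 2 falls in char 1's range; it's byte 3 of F1 BF AC BF = 0xAC.

0xAC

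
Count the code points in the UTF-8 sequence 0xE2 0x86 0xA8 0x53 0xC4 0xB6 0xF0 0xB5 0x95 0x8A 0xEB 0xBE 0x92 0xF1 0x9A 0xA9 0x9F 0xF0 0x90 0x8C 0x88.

7

Byte at offset 0: 0xE2 = 11100010 → 3-byte char (#1). Advance 3.
Byte at offset 3: 0x53 = 01010011 → 1-byte char (#2). Advance 1.
Byte at offset 4: 0xC4 = 11000100 → 2-byte char (#3). Advance 2.
Byte at offset 6: 0xF0 = 11110000 → 4-byte char (#4). Advance 4.
Byte at offset 10: 0xEB = 11101011 → 3-byte char (#5). Advance 3.
Byte at offset 13: 0xF1 = 11110001 → 4-byte char (#6). Advance 4.
Byte at offset 17: 0xF0 = 11110000 → 4-byte char (#7). Advance 4.
Reached end at offset 21 after 7 code points.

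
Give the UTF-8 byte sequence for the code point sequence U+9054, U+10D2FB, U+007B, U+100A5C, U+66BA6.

U+9054: 3-byte form → E9 81 94.
U+10D2FB: 4-byte form → F4 8D 8B BB.
U+007B: 1-byte form → 7B.
U+100A5C: 4-byte form → F4 80 A9 9C.
U+66BA6: 4-byte form → F1 A6 AE A6.
Concatenated (16 bytes): E9 81 94 F4 8D 8B BB 7B F4 80 A9 9C F1 A6 AE A6.

E9 81 94 F4 8D 8B BB 7B F4 80 A9 9C F1 A6 AE A6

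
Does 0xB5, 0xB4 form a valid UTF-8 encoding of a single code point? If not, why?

Byte 0xB5 = 10110101 has the form 10xxxxxx — a continuation byte — but there is no preceding leading byte.

invalid (continuation byte with no leading byte)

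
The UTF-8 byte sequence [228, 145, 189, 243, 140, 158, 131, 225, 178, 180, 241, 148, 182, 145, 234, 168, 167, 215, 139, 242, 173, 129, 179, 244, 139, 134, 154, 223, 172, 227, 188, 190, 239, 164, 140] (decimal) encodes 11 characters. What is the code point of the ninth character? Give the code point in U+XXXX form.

U+07EC

Offset 0: leading byte 0xE4 = 11100100 → 3-byte char #1 = E4 91 BD.
Offset 3: leading byte 0xF3 = 11110011 → 4-byte char #2 = F3 8C 9E 83.
Offset 7: leading byte 0xE1 = 11100001 → 3-byte char #3 = E1 B2 B4.
Offset 10: leading byte 0xF1 = 11110001 → 4-byte char #4 = F1 94 B6 91.
Offset 14: leading byte 0xEA = 11101010 → 3-byte char #5 = EA A8 A7.
Offset 17: leading byte 0xD7 = 11010111 → 2-byte char #6 = D7 8B.
Offset 19: leading byte 0xF2 = 11110010 → 4-byte char #7 = F2 AD 81 B3.
Offset 23: leading byte 0xF4 = 11110100 → 4-byte char #8 = F4 8B 86 9A.
Offset 27: leading byte 0xDF = 11011111 → 2-byte char #9 = DF AC.
Leading byte 0xDF = 11011111 matches 110xxxxx → 2-byte sequence.
Byte 1: 0xDF = 11011111, payload 11111 (5 bits).
Byte 2: 0xAC = 10101100 (10xxxxxx ✓), payload 101100.
Concatenate: 11111101100 = 0x7EC (11 bits → U+07EC).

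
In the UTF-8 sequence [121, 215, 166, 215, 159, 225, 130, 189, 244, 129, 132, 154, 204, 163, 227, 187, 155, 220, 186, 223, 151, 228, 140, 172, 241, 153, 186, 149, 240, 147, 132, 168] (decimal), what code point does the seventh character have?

Offset 0: leading byte 0x79 = 01111001 → 1-byte char #1 = 79.
Offset 1: leading byte 0xD7 = 11010111 → 2-byte char #2 = D7 A6.
Offset 3: leading byte 0xD7 = 11010111 → 2-byte char #3 = D7 9F.
Offset 5: leading byte 0xE1 = 11100001 → 3-byte char #4 = E1 82 BD.
Offset 8: leading byte 0xF4 = 11110100 → 4-byte char #5 = F4 81 84 9A.
Offset 12: leading byte 0xCC = 11001100 → 2-byte char #6 = CC A3.
Offset 14: leading byte 0xE3 = 11100011 → 3-byte char #7 = E3 BB 9B.
Leading byte 0xE3 = 11100011 matches 1110xxxx → 3-byte sequence.
Byte 1: 0xE3 = 11100011, payload 0011 (4 bits).
Byte 2: 0xBB = 10111011 (10xxxxxx ✓), payload 111011.
Byte 3: 0x9B = 10011011 (10xxxxxx ✓), payload 011011.
Concatenate: 0011111011011011 = 0x3EDB (16 bits → U+3EDB).

U+3EDB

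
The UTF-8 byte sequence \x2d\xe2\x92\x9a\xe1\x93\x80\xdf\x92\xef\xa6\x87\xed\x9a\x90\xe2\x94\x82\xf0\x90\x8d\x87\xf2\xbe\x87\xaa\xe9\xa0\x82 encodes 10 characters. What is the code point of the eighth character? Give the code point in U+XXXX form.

Offset 0: leading byte 0x2D = 00101101 → 1-byte char #1 = 2D.
Offset 1: leading byte 0xE2 = 11100010 → 3-byte char #2 = E2 92 9A.
Offset 4: leading byte 0xE1 = 11100001 → 3-byte char #3 = E1 93 80.
Offset 7: leading byte 0xDF = 11011111 → 2-byte char #4 = DF 92.
Offset 9: leading byte 0xEF = 11101111 → 3-byte char #5 = EF A6 87.
Offset 12: leading byte 0xED = 11101101 → 3-byte char #6 = ED 9A 90.
Offset 15: leading byte 0xE2 = 11100010 → 3-byte char #7 = E2 94 82.
Offset 18: leading byte 0xF0 = 11110000 → 4-byte char #8 = F0 90 8D 87.
Leading byte 0xF0 = 11110000 matches 11110xxx → 4-byte sequence.
Byte 1: 0xF0 = 11110000, payload 000 (3 bits).
Byte 2: 0x90 = 10010000 (10xxxxxx ✓), payload 010000.
Byte 3: 0x8D = 10001101 (10xxxxxx ✓), payload 001101.
Byte 4: 0x87 = 10000111 (10xxxxxx ✓), payload 000111.
Concatenate: 000010000001101000111 = 0x10347 (21 bits → U+10347).

U+10347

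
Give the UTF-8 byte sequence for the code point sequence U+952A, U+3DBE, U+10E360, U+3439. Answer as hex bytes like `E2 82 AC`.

E9 94 AA E3 B6 BE F4 8E 8D A0 E3 90 B9

U+952A: 3-byte form → E9 94 AA.
U+3DBE: 3-byte form → E3 B6 BE.
U+10E360: 4-byte form → F4 8E 8D A0.
U+3439: 3-byte form → E3 90 B9.
Concatenated (13 bytes): E9 94 AA E3 B6 BE F4 8E 8D A0 E3 90 B9.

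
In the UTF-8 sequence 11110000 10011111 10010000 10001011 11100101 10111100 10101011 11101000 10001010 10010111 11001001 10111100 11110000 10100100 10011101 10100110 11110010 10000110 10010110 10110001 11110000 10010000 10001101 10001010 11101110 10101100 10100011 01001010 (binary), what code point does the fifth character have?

U+24766

Offset 0: leading byte 0xF0 = 11110000 → 4-byte char #1 = F0 9F 90 8B.
Offset 4: leading byte 0xE5 = 11100101 → 3-byte char #2 = E5 BC AB.
Offset 7: leading byte 0xE8 = 11101000 → 3-byte char #3 = E8 8A 97.
Offset 10: leading byte 0xC9 = 11001001 → 2-byte char #4 = C9 BC.
Offset 12: leading byte 0xF0 = 11110000 → 4-byte char #5 = F0 A4 9D A6.
Leading byte 0xF0 = 11110000 matches 11110xxx → 4-byte sequence.
Byte 1: 0xF0 = 11110000, payload 000 (3 bits).
Byte 2: 0xA4 = 10100100 (10xxxxxx ✓), payload 100100.
Byte 3: 0x9D = 10011101 (10xxxxxx ✓), payload 011101.
Byte 4: 0xA6 = 10100110 (10xxxxxx ✓), payload 100110.
Concatenate: 000100100011101100110 = 0x24766 (21 bits → U+24766).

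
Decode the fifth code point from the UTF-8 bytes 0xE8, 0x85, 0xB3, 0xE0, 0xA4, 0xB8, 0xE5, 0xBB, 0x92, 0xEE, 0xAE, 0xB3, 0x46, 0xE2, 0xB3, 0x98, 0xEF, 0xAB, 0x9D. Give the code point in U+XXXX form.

U+0046

Offset 0: leading byte 0xE8 = 11101000 → 3-byte char #1 = E8 85 B3.
Offset 3: leading byte 0xE0 = 11100000 → 3-byte char #2 = E0 A4 B8.
Offset 6: leading byte 0xE5 = 11100101 → 3-byte char #3 = E5 BB 92.
Offset 9: leading byte 0xEE = 11101110 → 3-byte char #4 = EE AE B3.
Offset 12: leading byte 0x46 = 01000110 → 1-byte char #5 = 46.
Leading byte 0x46 = 01000110 matches 0xxxxxxx → 1-byte sequence.
Byte 1: 0x46 = 01000110, payload 1000110 (7 bits).
Concatenate: 1000110 = 0x46 (7 bits → U+0046).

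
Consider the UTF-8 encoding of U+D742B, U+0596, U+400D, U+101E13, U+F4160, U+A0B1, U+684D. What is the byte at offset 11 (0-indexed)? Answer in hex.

U+D742B → 4-byte form F3 97 90 AB at offsets 0–3.
U+0596 → 2-byte form D6 96 at offsets 4–5.
U+400D → 3-byte form E4 80 8D at offsets 6–8.
U+101E13 → 4-byte form F4 81 B8 93 at offsets 9–12.
Offset 11 falls in char 4's range; it's byte 3 of F4 81 B8 93 = 0xB8.

0xB8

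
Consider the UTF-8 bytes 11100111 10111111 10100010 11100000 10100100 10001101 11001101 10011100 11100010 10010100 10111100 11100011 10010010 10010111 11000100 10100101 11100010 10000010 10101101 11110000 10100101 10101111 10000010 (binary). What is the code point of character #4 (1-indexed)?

U+253C

Offset 0: leading byte 0xE7 = 11100111 → 3-byte char #1 = E7 BF A2.
Offset 3: leading byte 0xE0 = 11100000 → 3-byte char #2 = E0 A4 8D.
Offset 6: leading byte 0xCD = 11001101 → 2-byte char #3 = CD 9C.
Offset 8: leading byte 0xE2 = 11100010 → 3-byte char #4 = E2 94 BC.
Leading byte 0xE2 = 11100010 matches 1110xxxx → 3-byte sequence.
Byte 1: 0xE2 = 11100010, payload 0010 (4 bits).
Byte 2: 0x94 = 10010100 (10xxxxxx ✓), payload 010100.
Byte 3: 0xBC = 10111100 (10xxxxxx ✓), payload 111100.
Concatenate: 0010010100111100 = 0x253C (16 bits → U+253C).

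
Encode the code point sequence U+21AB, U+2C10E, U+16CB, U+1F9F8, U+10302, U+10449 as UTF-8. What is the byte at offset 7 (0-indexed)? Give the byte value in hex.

U+21AB → 3-byte form E2 86 AB at offsets 0–2.
U+2C10E → 4-byte form F0 AC 84 8E at offsets 3–6.
U+16CB → 3-byte form E1 9B 8B at offsets 7–9.
Offset 7 falls in char 3's range; it's byte 1 of E1 9B 8B = 0xE1.

0xE1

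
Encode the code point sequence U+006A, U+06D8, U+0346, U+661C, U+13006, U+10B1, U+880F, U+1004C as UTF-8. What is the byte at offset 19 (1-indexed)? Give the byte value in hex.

0xF0

1-indexed offset 19 is 0-indexed offset 18.
U+006A → 1-byte form 6A at offsets 0–0.
U+06D8 → 2-byte form DB 98 at offsets 1–2.
U+0346 → 2-byte form CD 86 at offsets 3–4.
U+661C → 3-byte form E6 98 9C at offsets 5–7.
U+13006 → 4-byte form F0 93 80 86 at offsets 8–11.
U+10B1 → 3-byte form E1 82 B1 at offsets 12–14.
U+880F → 3-byte form E8 A0 8F at offsets 15–17.
U+1004C → 4-byte form F0 90 81 8C at offsets 18–21.
Offset 18 falls in char 8's range; it's byte 1 of F0 90 81 8C = 0xF0.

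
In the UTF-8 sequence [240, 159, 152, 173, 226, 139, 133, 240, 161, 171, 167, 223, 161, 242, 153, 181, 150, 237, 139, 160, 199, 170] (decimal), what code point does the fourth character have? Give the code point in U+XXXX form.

U+07E1

Offset 0: leading byte 0xF0 = 11110000 → 4-byte char #1 = F0 9F 98 AD.
Offset 4: leading byte 0xE2 = 11100010 → 3-byte char #2 = E2 8B 85.
Offset 7: leading byte 0xF0 = 11110000 → 4-byte char #3 = F0 A1 AB A7.
Offset 11: leading byte 0xDF = 11011111 → 2-byte char #4 = DF A1.
Leading byte 0xDF = 11011111 matches 110xxxxx → 2-byte sequence.
Byte 1: 0xDF = 11011111, payload 11111 (5 bits).
Byte 2: 0xA1 = 10100001 (10xxxxxx ✓), payload 100001.
Concatenate: 11111100001 = 0x7E1 (11 bits → U+07E1).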